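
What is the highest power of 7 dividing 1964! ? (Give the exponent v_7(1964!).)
v_7(1964!) = 325

Legendre's formula: v_p(n!) = Σ_{k ≥ 1} ⌊n / p^k⌋. For p = 7, n = 1964, the terms are:
  ⌊1964/7^1⌋ = ⌊1964/7⌋ = 280
  ⌊1964/7^2⌋ = ⌊1964/49⌋ = 40
  ⌊1964/7^3⌋ = ⌊1964/343⌋ = 5
(the next term ⌊1964/7^4⌋ = 0, terminating the sum). Summing: v_7(1964!) = 280 + 40 + 5 = 325.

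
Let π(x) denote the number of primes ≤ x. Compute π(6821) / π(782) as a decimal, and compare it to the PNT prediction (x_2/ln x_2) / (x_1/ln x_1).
π(6821)/π(782) = 876/137 ≈ 6.3942;  PNT prediction ≈ 6.5824.

π(782) = 137 and π(6821) = 876, so π(6821)/π(782) ≈ 6.3942. The PNT-predicted ratio is (6821/ln(6821)) / (782/ln(782)) ≈ 6.5824. The two agree to within a few percent, as expected.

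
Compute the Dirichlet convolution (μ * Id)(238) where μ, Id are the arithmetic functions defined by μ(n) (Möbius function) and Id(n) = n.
(μ * Id)(238) = 96

Divisors of 238: [1, 2, 7, 14, 17, 34, 119, 238]. For each d | 238:
  d = 1: μ(1) · Id(238/1) = 1 · 238 = 238
  d = 2: μ(2) · Id(238/2) = -1 · 119 = -119
  d = 7: μ(7) · Id(238/7) = -1 · 34 = -34
  d = 14: μ(14) · Id(238/14) = 1 · 17 = 17
  d = 17: μ(17) · Id(238/17) = -1 · 14 = -14
  d = 34: μ(34) · Id(238/34) = 1 · 7 = 7
  d = 119: μ(119) · Id(238/119) = 1 · 2 = 2
  d = 238: μ(238) · Id(238/238) = -1 · 1 = -1
Summing: (μ * Id)(238) = 238 + -119 + -34 + 17 + -14 + 7 + 2 + -1 = 96.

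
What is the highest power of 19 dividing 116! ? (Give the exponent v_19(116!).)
v_19(116!) = 6

Legendre's formula: v_p(n!) = Σ_{k ≥ 1} ⌊n / p^k⌋. For p = 19, n = 116, the terms are:
  ⌊116/19^1⌋ = ⌊116/19⌋ = 6
(the next term ⌊116/19^2⌋ = 0, terminating the sum). Summing: v_19(116!) = 6 = 6.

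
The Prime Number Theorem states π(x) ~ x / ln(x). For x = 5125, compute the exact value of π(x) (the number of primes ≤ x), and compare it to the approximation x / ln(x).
π(5125) = 685;  x/ln(x) ≈ 599.98;  relative error ≈ 12.41%.

Directly count primes up to 5125: π(5125) = 685. The PNT approximation gives 5125/ln(5125) ≈ 5125/8.54189 ≈ 599.98. Relative error (π(x) − x/ln(x)) / π(x) ≈ 12.41%; the approximation is known to undercount slightly (Li(x) is a better estimate).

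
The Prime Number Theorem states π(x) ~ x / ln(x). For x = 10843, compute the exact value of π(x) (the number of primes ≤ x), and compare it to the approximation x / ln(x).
π(10843) = 1317;  x/ln(x) ≈ 1167.01;  relative error ≈ 11.39%.

Directly count primes up to 10843: π(10843) = 1317. The PNT approximation gives 10843/ln(10843) ≈ 10843/9.29127 ≈ 1167.01. Relative error (π(x) − x/ln(x)) / π(x) ≈ 11.39%; the approximation is known to undercount slightly (Li(x) is a better estimate).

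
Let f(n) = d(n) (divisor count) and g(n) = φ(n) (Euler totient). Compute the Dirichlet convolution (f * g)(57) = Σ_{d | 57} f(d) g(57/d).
(d * φ)(57) = 80

Divisors of 57: [1, 3, 19, 57]. For each d | 57:
  d = 1: d(1) · φ(57/1) = 1 · 36 = 36
  d = 3: d(3) · φ(57/3) = 2 · 18 = 36
  d = 19: d(19) · φ(57/19) = 2 · 2 = 4
  d = 57: d(57) · φ(57/57) = 4 · 1 = 4
Summing: (d * φ)(57) = 36 + 36 + 4 + 4 = 80.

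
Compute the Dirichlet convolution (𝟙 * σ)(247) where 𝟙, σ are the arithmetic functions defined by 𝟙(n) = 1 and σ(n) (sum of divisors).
(𝟙 * σ)(247) = 315

Divisors of 247: [1, 13, 19, 247]. For each d | 247:
  d = 1: 𝟙(1) · σ(247/1) = 1 · 280 = 280
  d = 13: 𝟙(13) · σ(247/13) = 1 · 20 = 20
  d = 19: 𝟙(19) · σ(247/19) = 1 · 14 = 14
  d = 247: 𝟙(247) · σ(247/247) = 1 · 1 = 1
Summing: (𝟙 * σ)(247) = 280 + 20 + 14 + 1 = 315.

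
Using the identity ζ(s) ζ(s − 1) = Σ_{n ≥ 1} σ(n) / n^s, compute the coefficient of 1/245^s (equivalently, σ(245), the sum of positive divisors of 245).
σ(245) = 342

In the product (Σ m^0/m^s)(Σ k / k^s) = Σ (Σ_{d | n} d) / n^s, the coefficient of 1/n^s is σ(n) = Σ_{d | n} d. For n = 245, divisors are [1, 5, 7, 35, 49, 245]; summing: σ(245) = 342.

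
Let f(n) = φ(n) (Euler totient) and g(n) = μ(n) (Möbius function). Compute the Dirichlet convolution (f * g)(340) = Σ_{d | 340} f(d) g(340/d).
(φ * μ)(340) = 45

Divisors of 340: [1, 2, 4, 5, 10, 17, 20, 34, 68, 85, 170, 340]. For each d | 340:
  d = 1: φ(1) · μ(340/1) = 1 · 0 = 0
  d = 2: φ(2) · μ(340/2) = 1 · -1 = -1
  d = 4: φ(4) · μ(340/4) = 2 · 1 = 2
  d = 5: φ(5) · μ(340/5) = 4 · 0 = 0
  d = 10: φ(10) · μ(340/10) = 4 · 1 = 4
  d = 17: φ(17) · μ(340/17) = 16 · 0 = 0
  d = 20: φ(20) · μ(340/20) = 8 · -1 = -8
  d = 34: φ(34) · μ(340/34) = 16 · 1 = 16
  d = 68: φ(68) · μ(340/68) = 32 · -1 = -32
  d = 85: φ(85) · μ(340/85) = 64 · 0 = 0
  d = 170: φ(170) · μ(340/170) = 64 · -1 = -64
  d = 340: φ(340) · μ(340/340) = 128 · 1 = 128
Summing: (φ * μ)(340) = 0 + -1 + 2 + 0 + 4 + 0 + -8 + 16 + -32 + 0 + -64 + 128 = 45.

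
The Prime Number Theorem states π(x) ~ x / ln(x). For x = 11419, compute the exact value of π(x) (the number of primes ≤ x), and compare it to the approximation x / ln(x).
π(11419) = 1377;  x/ln(x) ≈ 1222.19;  relative error ≈ 11.24%.

Directly count primes up to 11419: π(11419) = 1377. The PNT approximation gives 11419/ln(11419) ≈ 11419/9.34303 ≈ 1222.19. Relative error (π(x) − x/ln(x)) / π(x) ≈ 11.24%; the approximation is known to undercount slightly (Li(x) is a better estimate).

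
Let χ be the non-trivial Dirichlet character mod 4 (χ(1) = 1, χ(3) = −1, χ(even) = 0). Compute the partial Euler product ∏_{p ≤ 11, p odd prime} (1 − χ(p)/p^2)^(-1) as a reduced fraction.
∏ = 17787/19520

The odd primes p ≤ 11 are [3, 5, 7, 11]. For each, χ(p) = 1 if p ≡ 1 mod 4, χ(p) = −1 if p ≡ 3 mod 4. Taking (1 − χ(p)/p^2)^(-1) = p^2/(p^2 − χ(p)): (1 − (-1)/3^2)^(-1) · (1 − (1)/5^2)^(-1) · (1 − (-1)/7^2)^(-1) · (1 − (-1)/11^2)^(-1) = 17787/19520.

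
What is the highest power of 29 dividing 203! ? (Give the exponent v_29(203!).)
v_29(203!) = 7

Legendre's formula: v_p(n!) = Σ_{k ≥ 1} ⌊n / p^k⌋. For p = 29, n = 203, the terms are:
  ⌊203/29^1⌋ = ⌊203/29⌋ = 7
(the next term ⌊203/29^2⌋ = 0, terminating the sum). Summing: v_29(203!) = 7 = 7.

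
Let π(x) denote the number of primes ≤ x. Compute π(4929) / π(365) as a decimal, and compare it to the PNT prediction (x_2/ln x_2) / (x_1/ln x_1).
π(4929)/π(365) = 657/72 ≈ 9.1250;  PNT prediction ≈ 9.3701.

π(365) = 72 and π(4929) = 657, so π(4929)/π(365) ≈ 9.1250. The PNT-predicted ratio is (4929/ln(4929)) / (365/ln(365)) ≈ 9.3701. The two agree to within a few percent, as expected.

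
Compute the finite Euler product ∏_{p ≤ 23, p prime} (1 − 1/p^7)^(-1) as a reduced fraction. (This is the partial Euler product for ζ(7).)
∏ = 48232764637425582400715871008195503014129789903328125/47833390398549347808770198286798982719063238904795968

The primes p ≤ 23 are [2, 3, 5, 7, 11, 13, 17, 19, 23]. For each prime, (1 − 1/p^7)^(-1) = p^7 / (p^7 − 1). The product is (1 − 1/2^7)^(-1), (1 − 1/3^7)^(-1), (1 − 1/5^7)^(-1), (1 − 1/7^7)^(-1), (1 − 1/11^7)^(-1), (1 − 1/13^7)^(-1), (1 − 1/17^7)^(-1), (1 − 1/19^7)^(-1), (1 − 1/23^7)^(-1) = ∏ p^7 / (p^7 − 1) = 48232764637425582400715871008195503014129789903328125/47833390398549347808770198286798982719063238904795968.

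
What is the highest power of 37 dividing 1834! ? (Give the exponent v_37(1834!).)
v_37(1834!) = 50

Legendre's formula: v_p(n!) = Σ_{k ≥ 1} ⌊n / p^k⌋. For p = 37, n = 1834, the terms are:
  ⌊1834/37^1⌋ = ⌊1834/37⌋ = 49
  ⌊1834/37^2⌋ = ⌊1834/1369⌋ = 1
(the next term ⌊1834/37^3⌋ = 0, terminating the sum). Summing: v_37(1834!) = 49 + 1 = 50.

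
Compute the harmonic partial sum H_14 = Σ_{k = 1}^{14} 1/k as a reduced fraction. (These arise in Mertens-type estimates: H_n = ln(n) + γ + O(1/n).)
H_14 = 1171733/360360

Direct summation: H_14 = 1 + 1/2 + ... + 1/14. The least common denominator is lcm(1, ..., 14) = 360360; over this denominator the numerator is 360360 + 180180 + 120120 + 90090 + 72072 + 60060 + 51480 + 45045 + 40040 + 36036 + 32760 + 30030 + 27720 + 25740 = 1171733, so H_14 = 1171733/360360 (already in lowest terms) ≈ 3.25156. (The PNT-adjacent estimate ln(14) + γ ≈ 3.21627 matches within O(1/n).)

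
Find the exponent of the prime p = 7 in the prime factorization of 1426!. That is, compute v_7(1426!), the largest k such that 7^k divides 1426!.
v_7(1426!) = 236

Legendre's formula: v_p(n!) = Σ_{k ≥ 1} ⌊n / p^k⌋. For p = 7, n = 1426, the terms are:
  ⌊1426/7^1⌋ = ⌊1426/7⌋ = 203
  ⌊1426/7^2⌋ = ⌊1426/49⌋ = 29
  ⌊1426/7^3⌋ = ⌊1426/343⌋ = 4
(the next term ⌊1426/7^4⌋ = 0, terminating the sum). Summing: v_7(1426!) = 203 + 29 + 4 = 236.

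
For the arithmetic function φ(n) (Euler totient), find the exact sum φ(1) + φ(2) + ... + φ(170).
Σ_{n ≤ 170} φ(n) = 8830

Compute φ(n) for each 1 ≤ n ≤ 170: φ(1) = 1, φ(2) = 1, φ(3) = 2, φ(4) = 2, φ(5) = 4, φ(6) = 2, φ(7) = 6, φ(8) = 4, φ(9) = 6, φ(10) = 4, φ(11) = 10, φ(12) = 4, φ(13) = 12, φ(14) = 6, φ(15) = 8, φ(16) = 8, φ(17) = 16, φ(18) = 6, φ(19) = 18, φ(20) = 8, φ(21) = 12, φ(22) = 10, φ(23) = 22, φ(24) = 8, φ(25) = 20, φ(26) = 12, φ(27) = 18, φ(28) = 12, φ(29) = 28, φ(30) = 8, φ(31) = 30, φ(32) = 16, φ(33) = 20, φ(34) = 16, φ(35) = 24, φ(36) = 12, φ(37) = 36, φ(38) = 18, φ(39) = 24, φ(40) = 16, φ(41) = 40, φ(42) = 12, φ(43) = 42, φ(44) = 20, φ(45) = 24, φ(46) = 22, φ(47) = 46, φ(48) = 16, φ(49) = 42, φ(50) = 20, φ(51) = 32, φ(52) = 24, φ(53) = 52, φ(54) = 18, φ(55) = 40, φ(56) = 24, φ(57) = 36, φ(58) = 28, φ(59) = 58, φ(60) = 16, φ(61) = 60, φ(62) = 30, φ(63) = 36, φ(64) = 32, φ(65) = 48, φ(66) = 20, φ(67) = 66, φ(68) = 32, φ(69) = 44, φ(70) = 24, φ(71) = 70, φ(72) = 24, φ(73) = 72, φ(74) = 36, φ(75) = 40, φ(76) = 36, φ(77) = 60, φ(78) = 24, φ(79) = 78, φ(80) = 32, φ(81) = 54, φ(82) = 40, φ(83) = 82, φ(84) = 24, φ(85) = 64, φ(86) = 42, φ(87) = 56, φ(88) = 40, φ(89) = 88, φ(90) = 24, φ(91) = 72, φ(92) = 44, φ(93) = 60, φ(94) = 46, φ(95) = 72, φ(96) = 32, φ(97) = 96, φ(98) = 42, φ(99) = 60, φ(100) = 40, φ(101) = 100, φ(102) = 32, φ(103) = 102, φ(104) = 48, φ(105) = 48, φ(106) = 52, φ(107) = 106, φ(108) = 36, φ(109) = 108, φ(110) = 40, φ(111) = 72, φ(112) = 48, φ(113) = 112, φ(114) = 36, φ(115) = 88, φ(116) = 56, φ(117) = 72, φ(118) = 58, φ(119) = 96, φ(120) = 32, φ(121) = 110, φ(122) = 60, φ(123) = 80, φ(124) = 60, φ(125) = 100, φ(126) = 36, φ(127) = 126, φ(128) = 64, φ(129) = 84, φ(130) = 48, φ(131) = 130, φ(132) = 40, φ(133) = 108, φ(134) = 66, φ(135) = 72, φ(136) = 64, φ(137) = 136, φ(138) = 44, φ(139) = 138, φ(140) = 48, φ(141) = 92, φ(142) = 70, φ(143) = 120, φ(144) = 48, φ(145) = 112, φ(146) = 72, φ(147) = 84, φ(148) = 72, φ(149) = 148, φ(150) = 40, φ(151) = 150, φ(152) = 72, φ(153) = 96, φ(154) = 60, φ(155) = 120, φ(156) = 48, φ(157) = 156, φ(158) = 78, φ(159) = 104, φ(160) = 64, φ(161) = 132, φ(162) = 54, φ(163) = 162, φ(164) = 80, φ(165) = 80, φ(166) = 82, φ(167) = 166, φ(168) = 48, φ(169) = 156, φ(170) = 64. Summing all 170 values: 8830. (Average order: Σ_{n ≤ x} φ(n) ~ (3/π²) x². For x = 170, (3/π²)·170² ≈ 8784.55.)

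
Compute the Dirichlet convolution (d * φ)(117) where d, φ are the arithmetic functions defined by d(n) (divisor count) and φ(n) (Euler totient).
(d * φ)(117) = 182

Divisors of 117: [1, 3, 9, 13, 39, 117]. For each d | 117:
  d = 1: d(1) · φ(117/1) = 1 · 72 = 72
  d = 3: d(3) · φ(117/3) = 2 · 24 = 48
  d = 9: d(9) · φ(117/9) = 3 · 12 = 36
  d = 13: d(13) · φ(117/13) = 2 · 6 = 12
  d = 39: d(39) · φ(117/39) = 4 · 2 = 8
  d = 117: d(117) · φ(117/117) = 6 · 1 = 6
Summing: (d * φ)(117) = 72 + 48 + 36 + 12 + 8 + 6 = 182.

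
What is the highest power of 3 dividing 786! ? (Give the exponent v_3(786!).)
v_3(786!) = 391

Legendre's formula: v_p(n!) = Σ_{k ≥ 1} ⌊n / p^k⌋. For p = 3, n = 786, the terms are:
  ⌊786/3^1⌋ = ⌊786/3⌋ = 262
  ⌊786/3^2⌋ = ⌊786/9⌋ = 87
  ⌊786/3^3⌋ = ⌊786/27⌋ = 29
  ⌊786/3^4⌋ = ⌊786/81⌋ = 9
  ⌊786/3^5⌋ = ⌊786/243⌋ = 3
  ⌊786/3^6⌋ = ⌊786/729⌋ = 1
(the next term ⌊786/3^7⌋ = 0, terminating the sum). Summing: v_3(786!) = 262 + 87 + 29 + 9 + 3 + 1 = 391.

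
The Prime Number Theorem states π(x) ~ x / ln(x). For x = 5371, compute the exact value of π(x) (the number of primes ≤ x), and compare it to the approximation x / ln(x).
π(5371) = 708;  x/ln(x) ≈ 625.35;  relative error ≈ 11.67%.

Directly count primes up to 5371: π(5371) = 708. The PNT approximation gives 5371/ln(5371) ≈ 5371/8.58877 ≈ 625.35. Relative error (π(x) − x/ln(x)) / π(x) ≈ 11.67%; the approximation is known to undercount slightly (Li(x) is a better estimate).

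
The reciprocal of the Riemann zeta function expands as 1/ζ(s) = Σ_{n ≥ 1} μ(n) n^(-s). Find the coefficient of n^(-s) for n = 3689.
μ(3689) = -1

Factor n = 3689 = 7 · 17 · 31. μ(n) = 0 if any exponent ≥ 2 (not squarefree); otherwise μ(n) = (−1)^{ω(n)} where ω(n) is the number of distinct prime factors. Applying: μ(3689) = -1.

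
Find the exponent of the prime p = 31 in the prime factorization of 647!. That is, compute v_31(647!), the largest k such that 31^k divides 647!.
v_31(647!) = 20

Legendre's formula: v_p(n!) = Σ_{k ≥ 1} ⌊n / p^k⌋. For p = 31, n = 647, the terms are:
  ⌊647/31^1⌋ = ⌊647/31⌋ = 20
(the next term ⌊647/31^2⌋ = 0, terminating the sum). Summing: v_31(647!) = 20 = 20.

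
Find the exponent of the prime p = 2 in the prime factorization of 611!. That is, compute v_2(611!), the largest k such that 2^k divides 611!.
v_2(611!) = 606

Legendre's formula: v_p(n!) = Σ_{k ≥ 1} ⌊n / p^k⌋. For p = 2, n = 611, the terms are:
  ⌊611/2^1⌋ = ⌊611/2⌋ = 305
  ⌊611/2^2⌋ = ⌊611/4⌋ = 152
  ⌊611/2^3⌋ = ⌊611/8⌋ = 76
  ⌊611/2^4⌋ = ⌊611/16⌋ = 38
  ⌊611/2^5⌋ = ⌊611/32⌋ = 19
  ⌊611/2^6⌋ = ⌊611/64⌋ = 9
  ⌊611/2^7⌋ = ⌊611/128⌋ = 4
  ⌊611/2^8⌋ = ⌊611/256⌋ = 2
  ⌊611/2^9⌋ = ⌊611/512⌋ = 1
(the next term ⌊611/2^10⌋ = 0, terminating the sum). Summing: v_2(611!) = 305 + 152 + 76 + 38 + 19 + 9 + 4 + 2 + 1 = 606.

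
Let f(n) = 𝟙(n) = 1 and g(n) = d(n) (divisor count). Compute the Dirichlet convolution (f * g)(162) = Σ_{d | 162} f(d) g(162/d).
(𝟙 * d)(162) = 45

Divisors of 162: [1, 2, 3, 6, 9, 18, 27, 54, 81, 162]. For each d | 162:
  d = 1: 𝟙(1) · d(162/1) = 1 · 10 = 10
  d = 2: 𝟙(2) · d(162/2) = 1 · 5 = 5
  d = 3: 𝟙(3) · d(162/3) = 1 · 8 = 8
  d = 6: 𝟙(6) · d(162/6) = 1 · 4 = 4
  d = 9: 𝟙(9) · d(162/9) = 1 · 6 = 6
  d = 18: 𝟙(18) · d(162/18) = 1 · 3 = 3
  d = 27: 𝟙(27) · d(162/27) = 1 · 4 = 4
  d = 54: 𝟙(54) · d(162/54) = 1 · 2 = 2
  d = 81: 𝟙(81) · d(162/81) = 1 · 2 = 2
  d = 162: 𝟙(162) · d(162/162) = 1 · 1 = 1
Summing: (𝟙 * d)(162) = 10 + 5 + 8 + 4 + 6 + 3 + 4 + 2 + 2 + 1 = 45.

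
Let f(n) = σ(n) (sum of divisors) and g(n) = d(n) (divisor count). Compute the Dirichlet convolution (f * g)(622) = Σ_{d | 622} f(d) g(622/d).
(σ * d)(622) = 1570

Divisors of 622: [1, 2, 311, 622]. For each d | 622:
  d = 1: σ(1) · d(622/1) = 1 · 4 = 4
  d = 2: σ(2) · d(622/2) = 3 · 2 = 6
  d = 311: σ(311) · d(622/311) = 312 · 2 = 624
  d = 622: σ(622) · d(622/622) = 936 · 1 = 936
Summing: (σ * d)(622) = 4 + 6 + 624 + 936 = 1570.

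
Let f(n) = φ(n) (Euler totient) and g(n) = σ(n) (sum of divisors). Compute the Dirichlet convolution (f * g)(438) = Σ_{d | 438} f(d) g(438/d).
(φ * σ)(438) = 3504

Divisors of 438: [1, 2, 3, 6, 73, 146, 219, 438]. For each d | 438:
  d = 1: φ(1) · σ(438/1) = 1 · 888 = 888
  d = 2: φ(2) · σ(438/2) = 1 · 296 = 296
  d = 3: φ(3) · σ(438/3) = 2 · 222 = 444
  d = 6: φ(6) · σ(438/6) = 2 · 74 = 148
  d = 73: φ(73) · σ(438/73) = 72 · 12 = 864
  d = 146: φ(146) · σ(438/146) = 72 · 4 = 288
  d = 219: φ(219) · σ(438/219) = 144 · 3 = 432
  d = 438: φ(438) · σ(438/438) = 144 · 1 = 144
Summing: (φ * σ)(438) = 888 + 296 + 444 + 148 + 864 + 288 + 432 + 144 = 3504.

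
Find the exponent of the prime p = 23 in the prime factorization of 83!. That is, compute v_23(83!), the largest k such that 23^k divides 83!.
v_23(83!) = 3

Legendre's formula: v_p(n!) = Σ_{k ≥ 1} ⌊n / p^k⌋. For p = 23, n = 83, the terms are:
  ⌊83/23^1⌋ = ⌊83/23⌋ = 3
(the next term ⌊83/23^2⌋ = 0, terminating the sum). Summing: v_23(83!) = 3 = 3.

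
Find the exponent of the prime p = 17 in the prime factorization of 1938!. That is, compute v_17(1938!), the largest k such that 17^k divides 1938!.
v_17(1938!) = 120

Legendre's formula: v_p(n!) = Σ_{k ≥ 1} ⌊n / p^k⌋. For p = 17, n = 1938, the terms are:
  ⌊1938/17^1⌋ = ⌊1938/17⌋ = 114
  ⌊1938/17^2⌋ = ⌊1938/289⌋ = 6
(the next term ⌊1938/17^3⌋ = 0, terminating the sum). Summing: v_17(1938!) = 114 + 6 = 120.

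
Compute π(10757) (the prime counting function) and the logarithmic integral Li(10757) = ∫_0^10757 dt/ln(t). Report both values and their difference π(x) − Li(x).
π(10757) = 1311;  Li(10757) ≈ 1328.00;  π(x) − Li(x) ≈ -17.00.

Direct count of primes ≤ 10757 gives π(10757) = 1311. Numerical evaluation of the logarithmic integral gives Li(10757) ≈ 1328.00. The difference π(x) − Li(x) ≈ -17.00 is typically negative for small/moderate x (Li(x) overestimates), though Littlewood's theorem shows this sign changes infinitely often.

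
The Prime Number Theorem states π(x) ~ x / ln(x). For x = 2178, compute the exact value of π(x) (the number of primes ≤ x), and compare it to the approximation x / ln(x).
π(2178) = 326;  x/ln(x) ≈ 283.37;  relative error ≈ 13.08%.

Directly count primes up to 2178: π(2178) = 326. The PNT approximation gives 2178/ln(2178) ≈ 2178/7.68616 ≈ 283.37. Relative error (π(x) − x/ln(x)) / π(x) ≈ 13.08%; the approximation is known to undercount slightly (Li(x) is a better estimate).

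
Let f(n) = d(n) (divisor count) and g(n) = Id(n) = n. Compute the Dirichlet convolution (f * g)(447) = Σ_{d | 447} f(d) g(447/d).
(d * Id)(447) = 755

Divisors of 447: [1, 3, 149, 447]. For each d | 447:
  d = 1: d(1) · Id(447/1) = 1 · 447 = 447
  d = 3: d(3) · Id(447/3) = 2 · 149 = 298
  d = 149: d(149) · Id(447/149) = 2 · 3 = 6
  d = 447: d(447) · Id(447/447) = 4 · 1 = 4
Summing: (d * Id)(447) = 447 + 298 + 6 + 4 = 755.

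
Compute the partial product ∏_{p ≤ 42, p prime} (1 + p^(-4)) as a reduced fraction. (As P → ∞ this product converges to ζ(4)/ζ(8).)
∏ = 48720475991638584141351346569294960399869967650480384/45198307255822366572981630424624077541402100668355625

The primes p ≤ 42 are [2, 3, 5, 7, 11, 13, 17, 19, 23, 29, 31, 37, 41]. For each, (1 + 1/p^4) = (p^4 + 1)/p^4. Multiplying these fractions over p ∈ [2, 3, 5, 7, 11, 13, 17, 19, 23, 29, 31, 37, 41] gives 48720475991638584141351346569294960399869967650480384/45198307255822366572981630424624077541402100668355625. (In the limit P → ∞ this tends to ζ(4)/ζ(8).)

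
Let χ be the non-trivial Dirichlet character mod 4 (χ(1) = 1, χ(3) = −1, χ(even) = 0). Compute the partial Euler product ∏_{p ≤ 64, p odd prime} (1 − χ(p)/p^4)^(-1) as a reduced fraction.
∏ = 81934214988902113115031508050672702841756592198516788686922065253543/82850154482442028729801746725895742819441886414557775886809038848000

The odd primes p ≤ 64 are [3, 5, 7, 11, 13, 17, 19, 23, 29, 31, 37, 41, 43, 47, 53, 59, 61]. For each, χ(p) = 1 if p ≡ 1 mod 4, χ(p) = −1 if p ≡ 3 mod 4. Taking (1 − χ(p)/p^4)^(-1) = p^4/(p^4 − χ(p)): (1 − (-1)/3^4)^(-1) · (1 − (1)/5^4)^(-1) · (1 − (-1)/7^4)^(-1) · (1 − (-1)/11^4)^(-1) · (1 − (1)/13^4)^(-1) · (1 − (1)/17^4)^(-1) · (1 − (-1)/19^4)^(-1) · (1 − (-1)/23^4)^(-1) · (1 − (1)/29^4)^(-1) · (1 − (-1)/31^4)^(-1) · (1 − (1)/37^4)^(-1) · (1 − (1)/41^4)^(-1) · (1 − (-1)/43^4)^(-1) · (1 − (-1)/47^4)^(-1) · (1 − (1)/53^4)^(-1) · (1 − (-1)/59^4)^(-1) · (1 − (1)/61^4)^(-1) = 81934214988902113115031508050672702841756592198516788686922065253543/82850154482442028729801746725895742819441886414557775886809038848000.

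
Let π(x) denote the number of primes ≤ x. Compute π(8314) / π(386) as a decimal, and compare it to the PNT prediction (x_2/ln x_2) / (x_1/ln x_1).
π(8314)/π(386) = 1043/76 ≈ 13.7237;  PNT prediction ≈ 14.2130.

π(386) = 76 and π(8314) = 1043, so π(8314)/π(386) ≈ 13.7237. The PNT-predicted ratio is (8314/ln(8314)) / (386/ln(386)) ≈ 14.2130. The two agree to within a few percent, as expected.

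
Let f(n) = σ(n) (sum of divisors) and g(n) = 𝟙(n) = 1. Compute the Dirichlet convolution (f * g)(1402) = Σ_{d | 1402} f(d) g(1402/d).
(σ * 𝟙)(1402) = 2812

Divisors of 1402: [1, 2, 701, 1402]. For each d | 1402:
  d = 1: σ(1) · 𝟙(1402/1) = 1 · 1 = 1
  d = 2: σ(2) · 𝟙(1402/2) = 3 · 1 = 3
  d = 701: σ(701) · 𝟙(1402/701) = 702 · 1 = 702
  d = 1402: σ(1402) · 𝟙(1402/1402) = 2106 · 1 = 2106
Summing: (σ * 𝟙)(1402) = 1 + 3 + 702 + 2106 = 2812.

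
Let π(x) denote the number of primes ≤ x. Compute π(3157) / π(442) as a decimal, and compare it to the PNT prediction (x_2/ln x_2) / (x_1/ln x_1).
π(3157)/π(442) = 446/85 ≈ 5.2471;  PNT prediction ≈ 5.3997.

π(442) = 85 and π(3157) = 446, so π(3157)/π(442) ≈ 5.2471. The PNT-predicted ratio is (3157/ln(3157)) / (442/ln(442)) ≈ 5.3997. The two agree to within a few percent, as expected.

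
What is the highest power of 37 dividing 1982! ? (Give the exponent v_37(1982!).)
v_37(1982!) = 54

Legendre's formula: v_p(n!) = Σ_{k ≥ 1} ⌊n / p^k⌋. For p = 37, n = 1982, the terms are:
  ⌊1982/37^1⌋ = ⌊1982/37⌋ = 53
  ⌊1982/37^2⌋ = ⌊1982/1369⌋ = 1
(the next term ⌊1982/37^3⌋ = 0, terminating the sum). Summing: v_37(1982!) = 53 + 1 = 54.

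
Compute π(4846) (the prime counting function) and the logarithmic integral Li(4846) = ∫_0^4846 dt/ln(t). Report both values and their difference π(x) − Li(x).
π(4846) = 650;  Li(4846) ≈ 666.17;  π(x) − Li(x) ≈ -16.17.

Direct count of primes ≤ 4846 gives π(4846) = 650. Numerical evaluation of the logarithmic integral gives Li(4846) ≈ 666.17. The difference π(x) − Li(x) ≈ -16.17 is typically negative for small/moderate x (Li(x) overestimates), though Littlewood's theorem shows this sign changes infinitely often.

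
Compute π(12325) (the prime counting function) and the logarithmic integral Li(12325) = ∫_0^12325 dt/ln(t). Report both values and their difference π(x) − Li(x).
π(12325) = 1472;  Li(12325) ≈ 1495.65;  π(x) − Li(x) ≈ -23.65.

Direct count of primes ≤ 12325 gives π(12325) = 1472. Numerical evaluation of the logarithmic integral gives Li(12325) ≈ 1495.65. The difference π(x) − Li(x) ≈ -23.65 is typically negative for small/moderate x (Li(x) overestimates), though Littlewood's theorem shows this sign changes infinitely often.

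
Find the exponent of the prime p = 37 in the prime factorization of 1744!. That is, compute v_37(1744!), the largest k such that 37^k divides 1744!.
v_37(1744!) = 48

Legendre's formula: v_p(n!) = Σ_{k ≥ 1} ⌊n / p^k⌋. For p = 37, n = 1744, the terms are:
  ⌊1744/37^1⌋ = ⌊1744/37⌋ = 47
  ⌊1744/37^2⌋ = ⌊1744/1369⌋ = 1
(the next term ⌊1744/37^3⌋ = 0, terminating the sum). Summing: v_37(1744!) = 47 + 1 = 48.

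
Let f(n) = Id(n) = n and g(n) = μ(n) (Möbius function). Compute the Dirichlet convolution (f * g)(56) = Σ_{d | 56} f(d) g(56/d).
(Id * μ)(56) = 24

Divisors of 56: [1, 2, 4, 7, 8, 14, 28, 56]. For each d | 56:
  d = 1: Id(1) · μ(56/1) = 1 · 0 = 0
  d = 2: Id(2) · μ(56/2) = 2 · 0 = 0
  d = 4: Id(4) · μ(56/4) = 4 · 1 = 4
  d = 7: Id(7) · μ(56/7) = 7 · 0 = 0
  d = 8: Id(8) · μ(56/8) = 8 · -1 = -8
  d = 14: Id(14) · μ(56/14) = 14 · 0 = 0
  d = 28: Id(28) · μ(56/28) = 28 · -1 = -28
  d = 56: Id(56) · μ(56/56) = 56 · 1 = 56
Summing: (Id * μ)(56) = 0 + 0 + 4 + 0 + -8 + 0 + -28 + 56 = 24.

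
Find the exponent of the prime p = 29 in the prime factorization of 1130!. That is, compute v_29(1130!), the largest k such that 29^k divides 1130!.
v_29(1130!) = 39

Legendre's formula: v_p(n!) = Σ_{k ≥ 1} ⌊n / p^k⌋. For p = 29, n = 1130, the terms are:
  ⌊1130/29^1⌋ = ⌊1130/29⌋ = 38
  ⌊1130/29^2⌋ = ⌊1130/841⌋ = 1
(the next term ⌊1130/29^3⌋ = 0, terminating the sum). Summing: v_29(1130!) = 38 + 1 = 39.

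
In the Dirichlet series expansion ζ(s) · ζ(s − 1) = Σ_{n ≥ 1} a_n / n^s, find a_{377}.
σ(377) = 420

In the product (Σ m^0/m^s)(Σ k / k^s) = Σ (Σ_{d | n} d) / n^s, the coefficient of 1/n^s is σ(n) = Σ_{d | n} d. For n = 377, divisors are [1, 13, 29, 377]; summing: σ(377) = 420.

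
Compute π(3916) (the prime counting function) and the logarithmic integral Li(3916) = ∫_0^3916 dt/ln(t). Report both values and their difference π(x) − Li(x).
π(3916) = 541;  Li(3916) ≈ 555.22;  π(x) − Li(x) ≈ -14.22.

Direct count of primes ≤ 3916 gives π(3916) = 541. Numerical evaluation of the logarithmic integral gives Li(3916) ≈ 555.22. The difference π(x) − Li(x) ≈ -14.22 is typically negative for small/moderate x (Li(x) overestimates), though Littlewood's theorem shows this sign changes infinitely often.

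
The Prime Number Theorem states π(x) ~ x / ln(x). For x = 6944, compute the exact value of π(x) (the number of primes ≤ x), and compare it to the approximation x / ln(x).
π(6944) = 890;  x/ln(x) ≈ 785.02;  relative error ≈ 11.80%.

Directly count primes up to 6944: π(6944) = 890. The PNT approximation gives 6944/ln(6944) ≈ 6944/8.84563 ≈ 785.02. Relative error (π(x) − x/ln(x)) / π(x) ≈ 11.80%; the approximation is known to undercount slightly (Li(x) is a better estimate).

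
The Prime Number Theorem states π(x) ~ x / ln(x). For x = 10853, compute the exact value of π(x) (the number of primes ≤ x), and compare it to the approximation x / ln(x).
π(10853) = 1319;  x/ln(x) ≈ 1167.97;  relative error ≈ 11.45%.

Directly count primes up to 10853: π(10853) = 1319. The PNT approximation gives 10853/ln(10853) ≈ 10853/9.29220 ≈ 1167.97. Relative error (π(x) − x/ln(x)) / π(x) ≈ 11.45%; the approximation is known to undercount slightly (Li(x) is a better estimate).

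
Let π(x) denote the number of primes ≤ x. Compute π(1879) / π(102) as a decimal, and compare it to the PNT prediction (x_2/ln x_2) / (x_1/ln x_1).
π(1879)/π(102) = 289/26 ≈ 11.1154;  PNT prediction ≈ 11.3019.

π(102) = 26 and π(1879) = 289, so π(1879)/π(102) ≈ 11.1154. The PNT-predicted ratio is (1879/ln(1879)) / (102/ln(102)) ≈ 11.3019. The two agree to within a few percent, as expected.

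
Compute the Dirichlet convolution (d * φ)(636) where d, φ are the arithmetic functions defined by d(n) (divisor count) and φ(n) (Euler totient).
(d * φ)(636) = 1512

Divisors of 636: [1, 2, 3, 4, 6, 12, 53, 106, 159, 212, 318, 636]. For each d | 636:
  d = 1: d(1) · φ(636/1) = 1 · 208 = 208
  d = 2: d(2) · φ(636/2) = 2 · 104 = 208
  d = 3: d(3) · φ(636/3) = 2 · 104 = 208
  d = 4: d(4) · φ(636/4) = 3 · 104 = 312
  d = 6: d(6) · φ(636/6) = 4 · 52 = 208
  d = 12: d(12) · φ(636/12) = 6 · 52 = 312
  d = 53: d(53) · φ(636/53) = 2 · 4 = 8
  d = 106: d(106) · φ(636/106) = 4 · 2 = 8
  d = 159: d(159) · φ(636/159) = 4 · 2 = 8
  d = 212: d(212) · φ(636/212) = 6 · 2 = 12
  d = 318: d(318) · φ(636/318) = 8 · 1 = 8
  d = 636: d(636) · φ(636/636) = 12 · 1 = 12
Summing: (d * φ)(636) = 208 + 208 + 208 + 312 + 208 + 312 + 8 + 8 + 8 + 12 + 8 + 12 = 1512.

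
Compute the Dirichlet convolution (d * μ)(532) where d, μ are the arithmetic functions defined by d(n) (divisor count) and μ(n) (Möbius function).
(d * μ)(532) = 1

Divisors of 532: [1, 2, 4, 7, 14, 19, 28, 38, 76, 133, 266, 532]. For each d | 532:
  d = 1: d(1) · μ(532/1) = 1 · 0 = 0
  d = 2: d(2) · μ(532/2) = 2 · -1 = -2
  d = 4: d(4) · μ(532/4) = 3 · 1 = 3
  d = 7: d(7) · μ(532/7) = 2 · 0 = 0
  d = 14: d(14) · μ(532/14) = 4 · 1 = 4
  d = 19: d(19) · μ(532/19) = 2 · 0 = 0
  d = 28: d(28) · μ(532/28) = 6 · -1 = -6
  d = 38: d(38) · μ(532/38) = 4 · 1 = 4
  d = 76: d(76) · μ(532/76) = 6 · -1 = -6
  d = 133: d(133) · μ(532/133) = 4 · 0 = 0
  d = 266: d(266) · μ(532/266) = 8 · -1 = -8
  d = 532: d(532) · μ(532/532) = 12 · 1 = 12
Summing: (d * μ)(532) = 0 + -2 + 3 + 0 + 4 + 0 + -6 + 4 + -6 + 0 + -8 + 12 = 1.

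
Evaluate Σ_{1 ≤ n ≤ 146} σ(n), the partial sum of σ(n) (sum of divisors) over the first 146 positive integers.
Σ_{n ≤ 146} σ(n) = 17588

Compute σ(n) for each 1 ≤ n ≤ 146: σ(1) = 1, σ(2) = 3, σ(3) = 4, σ(4) = 7, σ(5) = 6, σ(6) = 12, σ(7) = 8, σ(8) = 15, σ(9) = 13, σ(10) = 18, σ(11) = 12, σ(12) = 28, σ(13) = 14, σ(14) = 24, σ(15) = 24, σ(16) = 31, σ(17) = 18, σ(18) = 39, σ(19) = 20, σ(20) = 42, σ(21) = 32, σ(22) = 36, σ(23) = 24, σ(24) = 60, σ(25) = 31, σ(26) = 42, σ(27) = 40, σ(28) = 56, σ(29) = 30, σ(30) = 72, σ(31) = 32, σ(32) = 63, σ(33) = 48, σ(34) = 54, σ(35) = 48, σ(36) = 91, σ(37) = 38, σ(38) = 60, σ(39) = 56, σ(40) = 90, σ(41) = 42, σ(42) = 96, σ(43) = 44, σ(44) = 84, σ(45) = 78, σ(46) = 72, σ(47) = 48, σ(48) = 124, σ(49) = 57, σ(50) = 93, σ(51) = 72, σ(52) = 98, σ(53) = 54, σ(54) = 120, σ(55) = 72, σ(56) = 120, σ(57) = 80, σ(58) = 90, σ(59) = 60, σ(60) = 168, σ(61) = 62, σ(62) = 96, σ(63) = 104, σ(64) = 127, σ(65) = 84, σ(66) = 144, σ(67) = 68, σ(68) = 126, σ(69) = 96, σ(70) = 144, σ(71) = 72, σ(72) = 195, σ(73) = 74, σ(74) = 114, σ(75) = 124, σ(76) = 140, σ(77) = 96, σ(78) = 168, σ(79) = 80, σ(80) = 186, σ(81) = 121, σ(82) = 126, σ(83) = 84, σ(84) = 224, σ(85) = 108, σ(86) = 132, σ(87) = 120, σ(88) = 180, σ(89) = 90, σ(90) = 234, σ(91) = 112, σ(92) = 168, σ(93) = 128, σ(94) = 144, σ(95) = 120, σ(96) = 252, σ(97) = 98, σ(98) = 171, σ(99) = 156, σ(100) = 217, σ(101) = 102, σ(102) = 216, σ(103) = 104, σ(104) = 210, σ(105) = 192, σ(106) = 162, σ(107) = 108, σ(108) = 280, σ(109) = 110, σ(110) = 216, σ(111) = 152, σ(112) = 248, σ(113) = 114, σ(114) = 240, σ(115) = 144, σ(116) = 210, σ(117) = 182, σ(118) = 180, σ(119) = 144, σ(120) = 360, σ(121) = 133, σ(122) = 186, σ(123) = 168, σ(124) = 224, σ(125) = 156, σ(126) = 312, σ(127) = 128, σ(128) = 255, σ(129) = 176, σ(130) = 252, σ(131) = 132, σ(132) = 336, σ(133) = 160, σ(134) = 204, σ(135) = 240, σ(136) = 270, σ(137) = 138, σ(138) = 288, σ(139) = 140, σ(140) = 336, σ(141) = 192, σ(142) = 216, σ(143) = 168, σ(144) = 403, σ(145) = 180, σ(146) = 222. Summing all 146 values: 17588. (Average order: Σ_{n ≤ x} σ(n) ~ (π²/12) x². For x = 146, (π²/12)·146² ≈ 17531.71.)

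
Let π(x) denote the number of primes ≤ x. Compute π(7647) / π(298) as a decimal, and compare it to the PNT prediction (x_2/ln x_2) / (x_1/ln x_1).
π(7647)/π(298) = 970/62 ≈ 15.6452;  PNT prediction ≈ 16.3490.

π(298) = 62 and π(7647) = 970, so π(7647)/π(298) ≈ 15.6452. The PNT-predicted ratio is (7647/ln(7647)) / (298/ln(298)) ≈ 16.3490. The two agree to within a few percent, as expected.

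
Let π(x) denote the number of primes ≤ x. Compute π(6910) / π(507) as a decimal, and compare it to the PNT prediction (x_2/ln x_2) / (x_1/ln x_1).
π(6910)/π(507) = 888/96 ≈ 9.2500;  PNT prediction ≈ 9.6021.

π(507) = 96 and π(6910) = 888, so π(6910)/π(507) ≈ 9.2500. The PNT-predicted ratio is (6910/ln(6910)) / (507/ln(507)) ≈ 9.6021. The two agree to within a few percent, as expected.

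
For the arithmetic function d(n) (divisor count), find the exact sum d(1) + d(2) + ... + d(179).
Σ_{n ≤ 179} d(n) = 953

Compute d(n) for each 1 ≤ n ≤ 179: d(1) = 1, d(2) = 2, d(3) = 2, d(4) = 3, d(5) = 2, d(6) = 4, d(7) = 2, d(8) = 4, d(9) = 3, d(10) = 4, d(11) = 2, d(12) = 6, d(13) = 2, d(14) = 4, d(15) = 4, d(16) = 5, d(17) = 2, d(18) = 6, d(19) = 2, d(20) = 6, d(21) = 4, d(22) = 4, d(23) = 2, d(24) = 8, d(25) = 3, d(26) = 4, d(27) = 4, d(28) = 6, d(29) = 2, d(30) = 8, d(31) = 2, d(32) = 6, d(33) = 4, d(34) = 4, d(35) = 4, d(36) = 9, d(37) = 2, d(38) = 4, d(39) = 4, d(40) = 8, d(41) = 2, d(42) = 8, d(43) = 2, d(44) = 6, d(45) = 6, d(46) = 4, d(47) = 2, d(48) = 10, d(49) = 3, d(50) = 6, d(51) = 4, d(52) = 6, d(53) = 2, d(54) = 8, d(55) = 4, d(56) = 8, d(57) = 4, d(58) = 4, d(59) = 2, d(60) = 12, d(61) = 2, d(62) = 4, d(63) = 6, d(64) = 7, d(65) = 4, d(66) = 8, d(67) = 2, d(68) = 6, d(69) = 4, d(70) = 8, d(71) = 2, d(72) = 12, d(73) = 2, d(74) = 4, d(75) = 6, d(76) = 6, d(77) = 4, d(78) = 8, d(79) = 2, d(80) = 10, d(81) = 5, d(82) = 4, d(83) = 2, d(84) = 12, d(85) = 4, d(86) = 4, d(87) = 4, d(88) = 8, d(89) = 2, d(90) = 12, d(91) = 4, d(92) = 6, d(93) = 4, d(94) = 4, d(95) = 4, d(96) = 12, d(97) = 2, d(98) = 6, d(99) = 6, d(100) = 9, d(101) = 2, d(102) = 8, d(103) = 2, d(104) = 8, d(105) = 8, d(106) = 4, d(107) = 2, d(108) = 12, d(109) = 2, d(110) = 8, d(111) = 4, d(112) = 10, d(113) = 2, d(114) = 8, d(115) = 4, d(116) = 6, d(117) = 6, d(118) = 4, d(119) = 4, d(120) = 16, d(121) = 3, d(122) = 4, d(123) = 4, d(124) = 6, d(125) = 4, d(126) = 12, d(127) = 2, d(128) = 8, d(129) = 4, d(130) = 8, d(131) = 2, d(132) = 12, d(133) = 4, d(134) = 4, d(135) = 8, d(136) = 8, d(137) = 2, d(138) = 8, d(139) = 2, d(140) = 12, d(141) = 4, d(142) = 4, d(143) = 4, d(144) = 15, d(145) = 4, d(146) = 4, d(147) = 6, d(148) = 6, d(149) = 2, d(150) = 12, d(151) = 2, d(152) = 8, d(153) = 6, d(154) = 8, d(155) = 4, d(156) = 12, d(157) = 2, d(158) = 4, d(159) = 4, d(160) = 12, d(161) = 4, d(162) = 10, d(163) = 2, d(164) = 6, d(165) = 8, d(166) = 4, d(167) = 2, d(168) = 16, d(169) = 3, d(170) = 8, d(171) = 6, d(172) = 6, d(173) = 2, d(174) = 8, d(175) = 6, d(176) = 10, d(177) = 4, d(178) = 4, d(179) = 2. Summing all 179 values: 953. (Dirichlet's divisor formula: Σ_{n ≤ x} d(n) = x ln(x) + (2γ − 1) x + O(√x). For x = 179, the asymptotic estimate is ≈ 956.19.)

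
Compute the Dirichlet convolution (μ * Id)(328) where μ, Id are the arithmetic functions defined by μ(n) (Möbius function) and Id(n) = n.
(μ * Id)(328) = 160

Divisors of 328: [1, 2, 4, 8, 41, 82, 164, 328]. For each d | 328:
  d = 1: μ(1) · Id(328/1) = 1 · 328 = 328
  d = 2: μ(2) · Id(328/2) = -1 · 164 = -164
  d = 4: μ(4) · Id(328/4) = 0 · 82 = 0
  d = 8: μ(8) · Id(328/8) = 0 · 41 = 0
  d = 41: μ(41) · Id(328/41) = -1 · 8 = -8
  d = 82: μ(82) · Id(328/82) = 1 · 4 = 4
  d = 164: μ(164) · Id(328/164) = 0 · 2 = 0
  d = 328: μ(328) · Id(328/328) = 0 · 1 = 0
Summing: (μ * Id)(328) = 328 + -164 + 0 + 0 + -8 + 4 + 0 + 0 = 160.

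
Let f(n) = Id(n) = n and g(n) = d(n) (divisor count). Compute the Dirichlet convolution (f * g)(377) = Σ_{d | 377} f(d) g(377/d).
(Id * d)(377) = 465

Divisors of 377: [1, 13, 29, 377]. For each d | 377:
  d = 1: Id(1) · d(377/1) = 1 · 4 = 4
  d = 13: Id(13) · d(377/13) = 13 · 2 = 26
  d = 29: Id(29) · d(377/29) = 29 · 2 = 58
  d = 377: Id(377) · d(377/377) = 377 · 1 = 377
Summing: (Id * d)(377) = 4 + 26 + 58 + 377 = 465.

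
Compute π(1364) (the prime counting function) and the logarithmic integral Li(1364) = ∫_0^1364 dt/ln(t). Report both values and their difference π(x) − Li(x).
π(1364) = 218;  Li(1364) ≈ 229.10;  π(x) − Li(x) ≈ -11.10.

Direct count of primes ≤ 1364 gives π(1364) = 218. Numerical evaluation of the logarithmic integral gives Li(1364) ≈ 229.10. The difference π(x) − Li(x) ≈ -11.10 is typically negative for small/moderate x (Li(x) overestimates), though Littlewood's theorem shows this sign changes infinitely often.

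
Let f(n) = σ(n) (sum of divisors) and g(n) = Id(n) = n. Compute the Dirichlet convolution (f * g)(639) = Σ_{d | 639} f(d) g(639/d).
(σ * Id)(639) = 4862

Divisors of 639: [1, 3, 9, 71, 213, 639]. For each d | 639:
  d = 1: σ(1) · Id(639/1) = 1 · 639 = 639
  d = 3: σ(3) · Id(639/3) = 4 · 213 = 852
  d = 9: σ(9) · Id(639/9) = 13 · 71 = 923
  d = 71: σ(71) · Id(639/71) = 72 · 9 = 648
  d = 213: σ(213) · Id(639/213) = 288 · 3 = 864
  d = 639: σ(639) · Id(639/639) = 936 · 1 = 936
Summing: (σ * Id)(639) = 639 + 852 + 923 + 648 + 864 + 936 = 4862.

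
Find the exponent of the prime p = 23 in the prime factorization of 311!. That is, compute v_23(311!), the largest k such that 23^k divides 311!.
v_23(311!) = 13

Legendre's formula: v_p(n!) = Σ_{k ≥ 1} ⌊n / p^k⌋. For p = 23, n = 311, the terms are:
  ⌊311/23^1⌋ = ⌊311/23⌋ = 13
(the next term ⌊311/23^2⌋ = 0, terminating the sum). Summing: v_23(311!) = 13 = 13.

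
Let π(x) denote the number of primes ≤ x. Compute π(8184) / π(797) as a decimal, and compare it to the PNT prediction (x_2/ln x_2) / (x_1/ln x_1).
π(8184)/π(797) = 1027/139 ≈ 7.3885;  PNT prediction ≈ 7.6141.

π(797) = 139 and π(8184) = 1027, so π(8184)/π(797) ≈ 7.3885. The PNT-predicted ratio is (8184/ln(8184)) / (797/ln(797)) ≈ 7.6141. The two agree to within a few percent, as expected.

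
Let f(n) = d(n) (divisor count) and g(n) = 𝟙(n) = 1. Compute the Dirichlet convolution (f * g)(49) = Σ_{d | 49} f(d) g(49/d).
(d * 𝟙)(49) = 6

Divisors of 49: [1, 7, 49]. For each d | 49:
  d = 1: d(1) · 𝟙(49/1) = 1 · 1 = 1
  d = 7: d(7) · 𝟙(49/7) = 2 · 1 = 2
  d = 49: d(49) · 𝟙(49/49) = 3 · 1 = 3
Summing: (d * 𝟙)(49) = 1 + 2 + 3 = 6.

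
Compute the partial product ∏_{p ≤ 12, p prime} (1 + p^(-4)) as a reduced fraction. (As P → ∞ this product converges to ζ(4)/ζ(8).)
∏ = 1918185173881/1779622700625

The primes p ≤ 12 are [2, 3, 5, 7, 11]. For each, (1 + 1/p^4) = (p^4 + 1)/p^4. Multiplying these fractions over p ∈ [2, 3, 5, 7, 11] gives 1918185173881/1779622700625. (In the limit P → ∞ this tends to ζ(4)/ζ(8).)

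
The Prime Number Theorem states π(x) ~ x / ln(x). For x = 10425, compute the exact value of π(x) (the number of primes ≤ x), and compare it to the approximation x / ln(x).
π(10425) = 1274;  x/ln(x) ≈ 1126.79;  relative error ≈ 11.56%.

Directly count primes up to 10425: π(10425) = 1274. The PNT approximation gives 10425/ln(10425) ≈ 10425/9.25196 ≈ 1126.79. Relative error (π(x) − x/ln(x)) / π(x) ≈ 11.56%; the approximation is known to undercount slightly (Li(x) is a better estimate).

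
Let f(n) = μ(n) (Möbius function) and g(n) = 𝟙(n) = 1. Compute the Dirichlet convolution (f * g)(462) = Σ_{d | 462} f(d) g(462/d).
(μ * 𝟙)(462) = 0

Divisors of 462: [1, 2, 3, 6, 7, 11, 14, 21, 22, 33, 42, 66, 77, 154, 231, 462]. For each d | 462:
  d = 1: μ(1) · 𝟙(462/1) = 1 · 1 = 1
  d = 2: μ(2) · 𝟙(462/2) = -1 · 1 = -1
  d = 3: μ(3) · 𝟙(462/3) = -1 · 1 = -1
  d = 6: μ(6) · 𝟙(462/6) = 1 · 1 = 1
  d = 7: μ(7) · 𝟙(462/7) = -1 · 1 = -1
  d = 11: μ(11) · 𝟙(462/11) = -1 · 1 = -1
  d = 14: μ(14) · 𝟙(462/14) = 1 · 1 = 1
  d = 21: μ(21) · 𝟙(462/21) = 1 · 1 = 1
  d = 22: μ(22) · 𝟙(462/22) = 1 · 1 = 1
  d = 33: μ(33) · 𝟙(462/33) = 1 · 1 = 1
  d = 42: μ(42) · 𝟙(462/42) = -1 · 1 = -1
  d = 66: μ(66) · 𝟙(462/66) = -1 · 1 = -1
  d = 77: μ(77) · 𝟙(462/77) = 1 · 1 = 1
  d = 154: μ(154) · 𝟙(462/154) = -1 · 1 = -1
  d = 231: μ(231) · 𝟙(462/231) = -1 · 1 = -1
  d = 462: μ(462) · 𝟙(462/462) = 1 · 1 = 1
Summing: (μ * 𝟙)(462) = 1 + -1 + -1 + 1 + -1 + -1 + 1 + 1 + 1 + 1 + -1 + -1 + 1 + -1 + -1 + 1 = 0.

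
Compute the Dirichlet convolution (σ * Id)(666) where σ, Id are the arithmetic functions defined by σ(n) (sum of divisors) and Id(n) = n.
(σ * Id)(666) = 12750

Divisors of 666: [1, 2, 3, 6, 9, 18, 37, 74, 111, 222, 333, 666]. For each d | 666:
  d = 1: σ(1) · Id(666/1) = 1 · 666 = 666
  d = 2: σ(2) · Id(666/2) = 3 · 333 = 999
  d = 3: σ(3) · Id(666/3) = 4 · 222 = 888
  d = 6: σ(6) · Id(666/6) = 12 · 111 = 1332
  d = 9: σ(9) · Id(666/9) = 13 · 74 = 962
  d = 18: σ(18) · Id(666/18) = 39 · 37 = 1443
  d = 37: σ(37) · Id(666/37) = 38 · 18 = 684
  d = 74: σ(74) · Id(666/74) = 114 · 9 = 1026
  d = 111: σ(111) · Id(666/111) = 152 · 6 = 912
  d = 222: σ(222) · Id(666/222) = 456 · 3 = 1368
  d = 333: σ(333) · Id(666/333) = 494 · 2 = 988
  d = 666: σ(666) · Id(666/666) = 1482 · 1 = 1482
Summing: (σ * Id)(666) = 666 + 999 + 888 + 1332 + 962 + 1443 + 684 + 1026 + 912 + 1368 + 988 + 1482 = 12750.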